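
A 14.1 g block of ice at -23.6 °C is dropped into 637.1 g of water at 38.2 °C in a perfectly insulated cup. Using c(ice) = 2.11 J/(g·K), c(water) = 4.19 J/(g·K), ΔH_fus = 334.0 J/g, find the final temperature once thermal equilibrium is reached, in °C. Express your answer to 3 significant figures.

Heat to bring ice to 0 °C and melt it: q₁ = 14.1×2.11×23.6 + 14.1×334.0 = 5411.5 J
Heat the water can supply cooling to 0 °C: 637.1×4.19×38.2 = 101973 J > q₁, so all ice melts.
Energy balance: 637.1×4.19×(38.2 − T) = 5411.5 + 14.1×4.19×(T − 0)
2669.449(38.2 − T) = 5411.5 + 59.079 T
101973 − 5411.5 = 2728.528 T
T = 96561.5 / 2728.528 = 35.39 °C

T_f = 35.4 °C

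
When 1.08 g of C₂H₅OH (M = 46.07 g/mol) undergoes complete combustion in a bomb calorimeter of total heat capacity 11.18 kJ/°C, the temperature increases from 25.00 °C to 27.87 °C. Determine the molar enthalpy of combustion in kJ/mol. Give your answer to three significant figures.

ΔH = -1370 kJ/mol

ΔT = 27.87 − 25.00 = 2.87 °C
q_cal = C_cal × ΔT = 11.18 × 2.87 = 32.0866 kJ
n = 1.08 / 46.07 = 0.02344 mol
q_rxn = −q_cal = -32.0866 kJ
ΔH = -32.0866 / 0.02344 = -1369 kJ/mol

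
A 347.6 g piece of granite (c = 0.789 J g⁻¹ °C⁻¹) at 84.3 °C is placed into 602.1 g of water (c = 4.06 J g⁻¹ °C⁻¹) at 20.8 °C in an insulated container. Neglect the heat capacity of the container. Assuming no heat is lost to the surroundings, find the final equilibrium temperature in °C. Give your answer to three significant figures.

Heat lost by granite = heat gained by water.
(347.6)(0.789)(84.3 − T) = (602.1)(4.06)(T − 20.8)
274.2564 (84.3 − T) = 2444.526 (T − 20.8)
23120 − 274.2564 T = 2444.526 T − 50846
73966 = 2718.7824 T
T = 27.21 °C

T_f = 27.2 °C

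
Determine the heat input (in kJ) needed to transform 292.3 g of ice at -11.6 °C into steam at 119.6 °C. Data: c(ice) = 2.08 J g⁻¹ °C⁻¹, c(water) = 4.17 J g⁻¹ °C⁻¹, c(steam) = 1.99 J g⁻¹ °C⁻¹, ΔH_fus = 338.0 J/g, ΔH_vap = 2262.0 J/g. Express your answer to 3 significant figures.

q1 (heat ice -11.6→0.0 °C): 292.3 × 2.08 × 11.6 = 7053 J
q2 (melt at 0 °C): 292.3 × 338.0 = 98797 J
q3 (heat water 0.0→100.0 °C): 292.3 × 4.17 × 100.0 = 121889 J
q4 (vaporize at 100 °C): 292.3 × 2262.0 = 661183 J
q5 (heat steam 100.0→119.6 °C): 292.3 × 1.99 × 19.6 = 11401 J
Total: 7053 + 98797 + 121889 + 661183 + 11401 = 900323 J = 900 kJ

q = 900 kJ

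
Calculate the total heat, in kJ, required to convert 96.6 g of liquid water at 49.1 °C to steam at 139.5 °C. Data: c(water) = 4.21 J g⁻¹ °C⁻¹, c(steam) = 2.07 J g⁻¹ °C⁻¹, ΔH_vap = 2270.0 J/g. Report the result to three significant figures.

q1 (heat water 49.1→100.0 °C): 96.6 × 4.21 × 50.9 = 20700 J
q2 (vaporize at 100 °C): 96.6 × 2270.0 = 219282 J
q3 (heat steam 100.0→139.5 °C): 96.6 × 2.07 × 39.5 = 7898 J
Total: 20700 + 219282 + 7898 = 247880 J = 248 kJ

q = 248 kJ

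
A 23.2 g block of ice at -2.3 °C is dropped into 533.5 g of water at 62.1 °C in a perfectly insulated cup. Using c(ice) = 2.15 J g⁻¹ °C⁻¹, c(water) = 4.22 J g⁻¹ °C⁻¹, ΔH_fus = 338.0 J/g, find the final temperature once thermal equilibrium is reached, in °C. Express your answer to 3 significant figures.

T_f = 56.1 °C

Heat to bring ice to 0 °C and melt it: q₁ = 23.2×2.15×2.3 + 23.2×338.0 = 7956.3 J
Heat the water can supply cooling to 0 °C: 533.5×4.22×62.1 = 139810 J > q₁, so all ice melts.
Energy balance: 533.5×4.22×(62.1 − T) = 7956.3 + 23.2×4.22×(T − 0)
2251.37(62.1 − T) = 7956.3 + 97.904 T
139810 − 7956.3 = 2349.274 T
T = 131853.7 / 2349.274 = 56.13 °C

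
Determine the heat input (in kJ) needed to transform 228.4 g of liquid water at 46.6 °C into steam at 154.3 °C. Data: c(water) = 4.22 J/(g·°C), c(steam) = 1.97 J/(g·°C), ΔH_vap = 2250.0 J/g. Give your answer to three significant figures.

q1 (heat water 46.6→100.0 °C): 228.4 × 4.22 × 53.4 = 51469 J
q2 (vaporize at 100 °C): 228.4 × 2250.0 = 513900 J
q3 (heat steam 100.0→154.3 °C): 228.4 × 1.97 × 54.3 = 24432 J
Total: 51469 + 513900 + 24432 = 589801 J = 590 kJ

q = 590 kJ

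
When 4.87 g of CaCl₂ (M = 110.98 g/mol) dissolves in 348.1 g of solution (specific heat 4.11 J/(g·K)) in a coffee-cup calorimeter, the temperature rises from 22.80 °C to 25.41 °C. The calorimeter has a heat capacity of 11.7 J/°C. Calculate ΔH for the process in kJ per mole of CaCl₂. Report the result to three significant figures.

|ΔT| = |25.41 − 22.80| = 2.61 °C
|q_surr| = (348.1 × 4.11 + 11.7) × 2.61 = 1442.391 × 2.61 = 3765 J
n(CaCl₂) = 4.87 / 110.98 = 0.04388 mol
Temperature rose, so q_rxn = −|q_surr| = -3.765 kJ
ΔH = q_rxn / n = -85.80 kJ/mol

ΔH = -85.8 kJ/mol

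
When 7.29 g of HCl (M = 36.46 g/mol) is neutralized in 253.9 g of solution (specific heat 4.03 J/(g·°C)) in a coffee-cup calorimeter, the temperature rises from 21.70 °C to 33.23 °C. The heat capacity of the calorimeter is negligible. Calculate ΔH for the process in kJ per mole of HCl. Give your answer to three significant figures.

ΔH = -59.0 kJ/mol

|ΔT| = |33.23 − 21.70| = 11.53 °C
|q_surr| = (253.9 × 4.03) × 11.53 = 1023.217 × 11.53 = 11800 J
n(HCl) = 7.29 / 36.46 = 0.1999 mol
Temperature rose, so q_rxn = −|q_surr| = -11.80 kJ
ΔH = q_rxn / n = -59.03 kJ/mol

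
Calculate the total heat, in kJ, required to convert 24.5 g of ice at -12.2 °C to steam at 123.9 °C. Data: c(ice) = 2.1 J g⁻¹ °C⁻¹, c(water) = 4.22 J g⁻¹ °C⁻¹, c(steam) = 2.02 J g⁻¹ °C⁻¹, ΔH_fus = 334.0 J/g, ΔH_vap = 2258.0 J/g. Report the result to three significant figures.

q = 75.7 kJ

q1 (heat ice -12.2→0.0 °C): 24.5 × 2.1 × 12.2 = 628 J
q2 (melt at 0 °C): 24.5 × 334.0 = 8183 J
q3 (heat water 0.0→100.0 °C): 24.5 × 4.22 × 100.0 = 10339 J
q4 (vaporize at 100 °C): 24.5 × 2258.0 = 55321 J
q5 (heat steam 100.0→123.9 °C): 24.5 × 2.02 × 23.9 = 1183 J
Total: 628 + 8183 + 10339 + 55321 + 1183 = 75654 J = 75.7 kJ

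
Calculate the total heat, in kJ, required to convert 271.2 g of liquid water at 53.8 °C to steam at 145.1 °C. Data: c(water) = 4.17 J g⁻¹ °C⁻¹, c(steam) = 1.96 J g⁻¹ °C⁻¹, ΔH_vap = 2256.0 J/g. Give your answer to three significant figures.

q1 (heat water 53.8→100.0 °C): 271.2 × 4.17 × 46.2 = 52248 J
q2 (vaporize at 100 °C): 271.2 × 2256.0 = 611827 J
q3 (heat steam 100.0→145.1 °C): 271.2 × 1.96 × 45.1 = 23973 J
Total: 52248 + 611827 + 23973 = 688048 J = 688 kJ

q = 688 kJ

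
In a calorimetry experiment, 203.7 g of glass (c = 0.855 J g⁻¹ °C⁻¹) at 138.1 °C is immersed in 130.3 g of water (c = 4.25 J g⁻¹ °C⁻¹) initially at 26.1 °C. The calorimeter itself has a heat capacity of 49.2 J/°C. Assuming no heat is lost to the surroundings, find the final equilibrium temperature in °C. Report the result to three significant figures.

T_f = 51.2 °C

Heat lost by glass = heat gained by water + calorimeter.
(203.7)(0.855)(138.1 − T) = [(130.3)(4.25) + 49.2](T − 26.1)
174.1635 (138.1 − T) = 602.975 (T − 26.1)
24052 − 174.1635 T = 602.975 T − 15738
39790 = 777.1385 T
T = 51.20 °C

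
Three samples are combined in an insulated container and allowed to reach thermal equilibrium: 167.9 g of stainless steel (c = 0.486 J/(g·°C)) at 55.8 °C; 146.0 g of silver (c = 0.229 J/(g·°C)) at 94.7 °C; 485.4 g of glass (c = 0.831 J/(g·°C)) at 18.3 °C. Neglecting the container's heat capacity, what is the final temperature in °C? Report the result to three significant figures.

T_f = 29.1 °C

Σ mᵢcᵢ(T − Tᵢ) = 0  ⇒  T = Σ mᵢcᵢTᵢ / Σ mᵢcᵢ
Σ mᵢcᵢ = 167.9×0.486 + 146.0×0.229 + 485.4×0.831 = 518.4008
Σ mᵢcᵢTᵢ = 81.5994×55.8 + 33.434×94.7 + 403.3674×18.3 = 15101
T = 15101 / 518.4008 = 29.13 °C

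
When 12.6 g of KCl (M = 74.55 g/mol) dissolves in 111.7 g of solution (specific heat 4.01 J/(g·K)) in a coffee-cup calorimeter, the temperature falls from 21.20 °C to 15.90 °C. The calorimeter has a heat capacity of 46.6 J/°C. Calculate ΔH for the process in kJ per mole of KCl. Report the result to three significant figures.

|ΔT| = |15.90 − 21.20| = 5.30 °C
|q_surr| = (111.7 × 4.01 + 46.6) × 5.30 = 494.517 × 5.30 = 2621 J
n(KCl) = 12.6 / 74.55 = 0.1690 mol
Temperature fell, so q_rxn = +|q_surr| = 2.621 kJ
ΔH = q_rxn / n = 15.51 kJ/mol

ΔH = 15.5 kJ/mol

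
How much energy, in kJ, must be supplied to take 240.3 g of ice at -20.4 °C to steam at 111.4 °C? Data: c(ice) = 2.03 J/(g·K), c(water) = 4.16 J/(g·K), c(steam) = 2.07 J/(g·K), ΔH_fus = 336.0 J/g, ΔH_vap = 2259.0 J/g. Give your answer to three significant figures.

q1 (heat ice -20.4→0.0 °C): 240.3 × 2.03 × 20.4 = 9951 J
q2 (melt at 0 °C): 240.3 × 336.0 = 80741 J
q3 (heat water 0.0→100.0 °C): 240.3 × 4.16 × 100.0 = 99965 J
q4 (vaporize at 100 °C): 240.3 × 2259.0 = 542838 J
q5 (heat steam 100.0→111.4 °C): 240.3 × 2.07 × 11.4 = 5671 J
Total: 9951 + 80741 + 99965 + 542838 + 5671 = 739166 J = 739 kJ

q = 739 kJ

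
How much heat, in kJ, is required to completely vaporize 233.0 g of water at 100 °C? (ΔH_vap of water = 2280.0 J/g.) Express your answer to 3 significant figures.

q = m × ΔH_vap = 233.0 × 2280.0 = 531200 J = 531 kJ

q = 531 kJ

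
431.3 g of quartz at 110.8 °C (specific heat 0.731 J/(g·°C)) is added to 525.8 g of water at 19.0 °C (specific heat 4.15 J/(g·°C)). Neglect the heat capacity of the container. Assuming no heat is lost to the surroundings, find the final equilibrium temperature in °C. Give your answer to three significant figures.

T_f = 30.6 °C

Heat lost by quartz = heat gained by water.
(431.3)(0.731)(110.8 − T) = (525.8)(4.15)(T − 19.0)
315.2803 (110.8 − T) = 2182.07 (T − 19.0)
34933 − 315.2803 T = 2182.07 T − 41459
76392 = 2497.3503 T
T = 30.59 °C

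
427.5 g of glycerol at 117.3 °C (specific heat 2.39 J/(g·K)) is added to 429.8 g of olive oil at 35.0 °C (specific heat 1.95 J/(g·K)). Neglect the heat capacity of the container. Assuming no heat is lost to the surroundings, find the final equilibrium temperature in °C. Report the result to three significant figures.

Heat lost by glycerol = heat gained by olive oil.
(427.5)(2.39)(117.3 − T) = (429.8)(1.95)(T − 35.0)
1021.725 (117.3 − T) = 838.11 (T − 35.0)
119850 − 1021.725 T = 838.11 T − 29334
149184 = 1859.835 T
T = 80.21 °C

T_f = 80.2 °C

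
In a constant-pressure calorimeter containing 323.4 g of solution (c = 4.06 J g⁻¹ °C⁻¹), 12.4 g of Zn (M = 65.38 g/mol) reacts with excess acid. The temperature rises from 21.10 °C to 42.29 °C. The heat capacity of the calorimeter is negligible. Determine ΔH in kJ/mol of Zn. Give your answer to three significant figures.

|ΔT| = |42.29 − 21.10| = 21.19 °C
|q_surr| = (323.4 × 4.06) × 21.19 = 1313.004 × 21.19 = 27820 J
n(Zn) = 12.4 / 65.38 = 0.1897 mol
Temperature rose, so q_rxn = −|q_surr| = -27.82 kJ
ΔH = q_rxn / n = -146.7 kJ/mol

ΔH = -147 kJ/mol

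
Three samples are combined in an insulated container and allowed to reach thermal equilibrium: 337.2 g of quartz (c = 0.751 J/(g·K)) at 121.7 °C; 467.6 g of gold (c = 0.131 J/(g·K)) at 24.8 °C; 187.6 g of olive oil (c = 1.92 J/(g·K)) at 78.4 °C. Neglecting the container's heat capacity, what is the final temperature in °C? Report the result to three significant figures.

Σ mᵢcᵢ(T − Tᵢ) = 0  ⇒  T = Σ mᵢcᵢTᵢ / Σ mᵢcᵢ
Σ mᵢcᵢ = 337.2×0.751 + 467.6×0.131 + 187.6×1.92 = 674.6848
Σ mᵢcᵢTᵢ = 253.2372×121.7 + 61.2556×24.8 + 360.192×78.4 = 60577
T = 60577 / 674.6848 = 89.79 °C

T_f = 89.8 °C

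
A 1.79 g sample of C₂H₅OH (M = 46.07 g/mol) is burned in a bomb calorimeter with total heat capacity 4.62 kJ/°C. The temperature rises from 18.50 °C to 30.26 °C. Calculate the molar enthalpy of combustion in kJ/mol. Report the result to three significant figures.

ΔH = -1400 kJ/mol

ΔT = 30.26 − 18.50 = 11.76 °C
q_cal = C_cal × ΔT = 4.62 × 11.76 = 54.3312 kJ
n = 1.79 / 46.07 = 0.03885 mol
q_rxn = −q_cal = -54.3312 kJ
ΔH = -54.3312 / 0.03885 = -1398 kJ/mol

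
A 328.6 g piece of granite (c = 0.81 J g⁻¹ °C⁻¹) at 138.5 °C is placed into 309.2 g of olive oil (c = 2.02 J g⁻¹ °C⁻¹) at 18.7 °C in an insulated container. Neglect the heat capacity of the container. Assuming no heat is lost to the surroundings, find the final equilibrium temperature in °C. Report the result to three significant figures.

T_f = 54.5 °C

Heat lost by granite = heat gained by olive oil.
(328.6)(0.81)(138.5 − T) = (309.2)(2.02)(T − 18.7)
266.166 (138.5 − T) = 624.584 (T − 18.7)
36864 − 266.166 T = 624.584 T − 11680
48544 = 890.750 T
T = 54.50 °C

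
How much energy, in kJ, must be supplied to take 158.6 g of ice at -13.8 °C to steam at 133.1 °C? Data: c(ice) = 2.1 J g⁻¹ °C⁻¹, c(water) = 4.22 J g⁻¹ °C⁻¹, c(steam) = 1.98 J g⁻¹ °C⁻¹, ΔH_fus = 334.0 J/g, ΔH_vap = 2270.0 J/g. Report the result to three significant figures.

q = 495 kJ

q1 (heat ice -13.8→0.0 °C): 158.6 × 2.1 × 13.8 = 4596 J
q2 (melt at 0 °C): 158.6 × 334.0 = 52972 J
q3 (heat water 0.0→100.0 °C): 158.6 × 4.22 × 100.0 = 66929 J
q4 (vaporize at 100 °C): 158.6 × 2270.0 = 360022 J
q5 (heat steam 100.0→133.1 °C): 158.6 × 1.98 × 33.1 = 10394 J
Total: 4596 + 52972 + 66929 + 360022 + 10394 = 494913 J = 495 kJ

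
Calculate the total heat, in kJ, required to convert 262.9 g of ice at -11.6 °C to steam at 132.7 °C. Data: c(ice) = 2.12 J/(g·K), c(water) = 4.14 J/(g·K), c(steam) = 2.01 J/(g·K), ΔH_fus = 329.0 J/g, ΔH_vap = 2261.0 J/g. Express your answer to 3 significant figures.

q = 813 kJ

q1 (heat ice -11.6→0.0 °C): 262.9 × 2.12 × 11.6 = 6465 J
q2 (melt at 0 °C): 262.9 × 329.0 = 86494 J
q3 (heat water 0.0→100.0 °C): 262.9 × 4.14 × 100.0 = 108841 J
q4 (vaporize at 100 °C): 262.9 × 2261.0 = 594417 J
q5 (heat steam 100.0→132.7 °C): 262.9 × 2.01 × 32.7 = 17280 J
Total: 6465 + 86494 + 108841 + 594417 + 17280 = 813497 J = 813 kJ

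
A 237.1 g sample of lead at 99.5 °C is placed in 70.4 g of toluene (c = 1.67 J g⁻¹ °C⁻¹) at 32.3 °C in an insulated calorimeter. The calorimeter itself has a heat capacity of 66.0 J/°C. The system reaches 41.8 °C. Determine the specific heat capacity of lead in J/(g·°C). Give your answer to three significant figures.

q_gained = (70.4 × 1.67 + 66.0) × (41.8 − 32.3) = 1744 J
q_lost = 237.1 × c × (99.5 − 41.8) = 13680.67 c
Set equal: c = 1744 / 13680.67 = 0.127 J/(g·°C)

c = 0.127 J/(g·°C)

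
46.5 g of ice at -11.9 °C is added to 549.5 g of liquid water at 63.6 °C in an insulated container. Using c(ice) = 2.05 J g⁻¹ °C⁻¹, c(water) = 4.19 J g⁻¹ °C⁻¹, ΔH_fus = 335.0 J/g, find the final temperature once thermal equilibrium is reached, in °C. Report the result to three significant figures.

Heat to bring ice to 0 °C and melt it: q₁ = 46.5×2.05×11.9 + 46.5×335.0 = 16712 J
Heat the water can supply cooling to 0 °C: 549.5×4.19×63.6 = 146433 J > q₁, so all ice melts.
Energy balance: 549.5×4.19×(63.6 − T) = 16712 + 46.5×4.19×(T − 0)
2302.405(63.6 − T) = 16712 + 194.835 T
146433 − 16712 = 2497.240 T
T = 129721 / 2497.240 = 51.946 °C

T_f = 51.9 °C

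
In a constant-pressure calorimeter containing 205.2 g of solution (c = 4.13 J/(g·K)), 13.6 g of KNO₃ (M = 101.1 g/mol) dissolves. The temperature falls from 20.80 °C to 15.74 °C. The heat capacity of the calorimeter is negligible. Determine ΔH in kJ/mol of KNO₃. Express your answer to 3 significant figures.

ΔH = 31.9 kJ/mol

|ΔT| = |15.74 − 20.80| = 5.06 °C
|q_surr| = (205.2 × 4.13) × 5.06 = 847.476 × 5.06 = 4288 J
n(KNO₃) = 13.6 / 101.1 = 0.1345 mol
Temperature fell, so q_rxn = +|q_surr| = 4.288 kJ
ΔH = q_rxn / n = 31.88 kJ/mol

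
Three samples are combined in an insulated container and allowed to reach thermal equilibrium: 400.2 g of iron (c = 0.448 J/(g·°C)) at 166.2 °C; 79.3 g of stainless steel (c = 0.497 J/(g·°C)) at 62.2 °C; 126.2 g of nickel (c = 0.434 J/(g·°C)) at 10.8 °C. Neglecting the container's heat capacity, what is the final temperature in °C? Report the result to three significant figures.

T_f = 120 °C

Σ mᵢcᵢ(T − Tᵢ) = 0  ⇒  T = Σ mᵢcᵢTᵢ / Σ mᵢcᵢ
Σ mᵢcᵢ = 400.2×0.448 + 79.3×0.497 + 126.2×0.434 = 273.4725
Σ mᵢcᵢTᵢ = 179.2896×166.2 + 39.4121×62.2 + 54.7708×10.8 = 32841
T = 32841 / 273.4725 = 120.1 °C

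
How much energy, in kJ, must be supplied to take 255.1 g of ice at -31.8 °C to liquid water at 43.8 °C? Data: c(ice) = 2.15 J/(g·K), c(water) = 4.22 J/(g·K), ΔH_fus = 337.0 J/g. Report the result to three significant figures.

q = 151 kJ

q1 (heat ice -31.8→0.0 °C): 255.1 × 2.15 × 31.8 = 17441 J
q2 (melt at 0 °C): 255.1 × 337.0 = 85969 J
q3 (heat water 0.0→43.8 °C): 255.1 × 4.22 × 43.8 = 47152 J
Total: 17441 + 85969 + 47152 = 150562 J = 151 kJ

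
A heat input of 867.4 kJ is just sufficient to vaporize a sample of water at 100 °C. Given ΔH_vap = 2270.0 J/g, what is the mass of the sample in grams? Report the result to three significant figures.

m = q / ΔH_vap = 867400 J / 2270.0 J/g = 382 g

m = 382 g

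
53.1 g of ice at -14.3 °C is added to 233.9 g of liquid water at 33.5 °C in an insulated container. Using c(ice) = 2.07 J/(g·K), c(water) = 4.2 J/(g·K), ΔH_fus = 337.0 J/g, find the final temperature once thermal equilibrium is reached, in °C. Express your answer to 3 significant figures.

Heat to bring ice to 0 °C and melt it: q₁ = 53.1×2.07×14.3 + 53.1×337.0 = 19467 J
Heat the water can supply cooling to 0 °C: 233.9×4.2×33.5 = 32909.7 J > q₁, so all ice melts.
Energy balance: 233.9×4.2×(33.5 − T) = 19467 + 53.1×4.2×(T − 0)
982.38(33.5 − T) = 19467 + 223.02 T
32909.7 − 19467 = 1205.40 T
T = 13442.7 / 1205.40 = 11.15 °C

T_f = 11.2 °C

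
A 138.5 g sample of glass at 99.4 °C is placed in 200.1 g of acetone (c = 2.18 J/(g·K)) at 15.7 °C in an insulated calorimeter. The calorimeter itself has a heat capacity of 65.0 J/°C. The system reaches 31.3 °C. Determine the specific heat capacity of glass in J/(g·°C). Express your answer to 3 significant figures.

q_gained = (200.1 × 2.18 + 65.0) × (31.3 − 15.7) = 7819 J
q_lost = 138.5 × c × (99.4 − 31.3) = 9431.85 c
Set equal: c = 7819 / 9431.85 = 0.829 J/(g·°C)

c = 0.829 J/(g·°C)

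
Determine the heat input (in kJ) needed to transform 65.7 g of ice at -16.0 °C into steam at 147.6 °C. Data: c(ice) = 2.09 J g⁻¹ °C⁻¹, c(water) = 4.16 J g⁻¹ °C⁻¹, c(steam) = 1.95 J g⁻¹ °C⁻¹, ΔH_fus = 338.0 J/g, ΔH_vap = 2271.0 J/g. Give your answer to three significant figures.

q = 207 kJ

q1 (heat ice -16.0→0.0 °C): 65.7 × 2.09 × 16.0 = 2197 J
q2 (melt at 0 °C): 65.7 × 338.0 = 22207 J
q3 (heat water 0.0→100.0 °C): 65.7 × 4.16 × 100.0 = 27331 J
q4 (vaporize at 100 °C): 65.7 × 2271.0 = 149205 J
q5 (heat steam 100.0→147.6 °C): 65.7 × 1.95 × 47.6 = 6098 J
Total: 2197 + 22207 + 27331 + 149205 + 6098 = 207038 J = 207 kJ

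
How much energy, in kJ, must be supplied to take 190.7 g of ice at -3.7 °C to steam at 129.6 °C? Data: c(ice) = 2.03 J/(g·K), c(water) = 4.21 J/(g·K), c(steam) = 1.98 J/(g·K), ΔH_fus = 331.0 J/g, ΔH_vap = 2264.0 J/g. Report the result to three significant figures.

q = 588 kJ

q1 (heat ice -3.7→0.0 °C): 190.7 × 2.03 × 3.7 = 1432 J
q2 (melt at 0 °C): 190.7 × 331.0 = 63122 J
q3 (heat water 0.0→100.0 °C): 190.7 × 4.21 × 100.0 = 80285 J
q4 (vaporize at 100 °C): 190.7 × 2264.0 = 431745 J
q5 (heat steam 100.0→129.6 °C): 190.7 × 1.98 × 29.6 = 11177 J
Total: 1432 + 63122 + 80285 + 431745 + 11177 = 587761 J = 588 kJ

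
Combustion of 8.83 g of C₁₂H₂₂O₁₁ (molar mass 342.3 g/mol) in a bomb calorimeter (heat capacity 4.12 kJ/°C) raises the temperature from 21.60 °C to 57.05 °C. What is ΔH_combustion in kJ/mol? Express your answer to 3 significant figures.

ΔH = -5660 kJ/mol

ΔT = 57.05 − 21.60 = 35.45 °C
q_cal = C_cal × ΔT = 4.12 × 35.45 = 146.054 kJ
n = 8.83 / 342.3 = 0.02580 mol
q_rxn = −q_cal = -146.054 kJ
ΔH = -146.054 / 0.02580 = -5661 kJ/mol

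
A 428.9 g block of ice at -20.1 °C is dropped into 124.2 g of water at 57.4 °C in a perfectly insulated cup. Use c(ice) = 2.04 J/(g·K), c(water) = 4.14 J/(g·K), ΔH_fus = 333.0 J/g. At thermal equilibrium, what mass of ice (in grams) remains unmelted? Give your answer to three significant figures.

m_ice remaining = 393 g

Heat to warm all ice to 0 °C: 428.9×2.04×20.1 = 17587 J
Heat released by water cooling to 0 °C: 124.2×4.14×57.4 = 29514 J
29514 J < 17587 + 428.9×333.0 = 160410.7 J, so not all ice melts; final T = 0 °C.
Heat left for melting: 29514 − 17587 = 11927 J
Mass melted = 11927 / 333.0 = 35.82 g
Ice remaining = 428.9 − 35.82 = 393.08 g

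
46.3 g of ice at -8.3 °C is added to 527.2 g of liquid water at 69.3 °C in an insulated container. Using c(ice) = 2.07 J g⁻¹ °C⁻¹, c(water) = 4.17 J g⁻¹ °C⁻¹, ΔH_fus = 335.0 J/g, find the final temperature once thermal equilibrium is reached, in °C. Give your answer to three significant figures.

Heat to bring ice to 0 °C and melt it: q₁ = 46.3×2.07×8.3 + 46.3×335.0 = 16306 J
Heat the water can supply cooling to 0 °C: 527.2×4.17×69.3 = 152351 J > q₁, so all ice melts.
Energy balance: 527.2×4.17×(69.3 − T) = 16306 + 46.3×4.17×(T − 0)
2198.424(69.3 − T) = 16306 + 193.071 T
152351 − 16306 = 2391.495 T
T = 136045 / 2391.495 = 56.89 °C

T_f = 56.9 °C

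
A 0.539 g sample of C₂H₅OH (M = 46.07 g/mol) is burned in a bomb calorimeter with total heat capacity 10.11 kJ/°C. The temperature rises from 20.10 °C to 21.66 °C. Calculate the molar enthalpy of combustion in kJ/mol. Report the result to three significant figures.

ΔT = 21.66 − 20.10 = 1.56 °C
q_cal = C_cal × ΔT = 10.11 × 1.56 = 15.7716 kJ
n = 0.539 / 46.07 = 0.01170 mol
q_rxn = −q_cal = -15.7716 kJ
ΔH = -15.7716 / 0.01170 = -1348 kJ/mol

ΔH = -1350 kJ/mol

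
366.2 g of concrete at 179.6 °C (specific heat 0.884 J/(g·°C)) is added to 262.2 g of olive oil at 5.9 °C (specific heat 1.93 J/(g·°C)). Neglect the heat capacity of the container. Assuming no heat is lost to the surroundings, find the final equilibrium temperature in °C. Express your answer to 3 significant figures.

T_f = 73.7 °C

Heat lost by concrete = heat gained by olive oil.
(366.2)(0.884)(179.6 − T) = (262.2)(1.93)(T − 5.9)
323.7208 (179.6 − T) = 506.046 (T − 5.9)
58140 − 323.7208 T = 506.046 T − 2985.7
61125.7 = 829.7668 T
T = 73.67 °C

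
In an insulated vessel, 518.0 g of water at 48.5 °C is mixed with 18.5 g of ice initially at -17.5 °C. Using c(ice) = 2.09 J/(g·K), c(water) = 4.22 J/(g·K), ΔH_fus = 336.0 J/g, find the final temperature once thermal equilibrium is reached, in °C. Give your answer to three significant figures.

T_f = 43.8 °C

Heat to bring ice to 0 °C and melt it: q₁ = 18.5×2.09×17.5 + 18.5×336.0 = 6892.6 J
Heat the water can supply cooling to 0 °C: 518.0×4.22×48.5 = 106019 J > q₁, so all ice melts.
Energy balance: 518.0×4.22×(48.5 − T) = 6892.6 + 18.5×4.22×(T − 0)
2185.96(48.5 − T) = 6892.6 + 78.07 T
106019 − 6892.6 = 2264.03 T
T = 99126.4 / 2264.03 = 43.78 °C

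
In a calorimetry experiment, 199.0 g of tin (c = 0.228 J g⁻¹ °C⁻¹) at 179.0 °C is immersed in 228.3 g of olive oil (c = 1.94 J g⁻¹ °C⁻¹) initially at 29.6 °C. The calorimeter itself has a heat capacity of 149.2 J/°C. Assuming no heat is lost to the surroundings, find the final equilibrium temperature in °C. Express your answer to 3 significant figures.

T_f = 40.2 °C

Heat lost by tin = heat gained by olive oil + calorimeter.
(199.0)(0.228)(179.0 − T) = [(228.3)(1.94) + 149.2](T − 29.6)
45.372 (179.0 − T) = 592.102 (T − 29.6)
8121.6 − 45.372 T = 592.102 T − 17526
25647.6 = 637.474 T
T = 40.23 °C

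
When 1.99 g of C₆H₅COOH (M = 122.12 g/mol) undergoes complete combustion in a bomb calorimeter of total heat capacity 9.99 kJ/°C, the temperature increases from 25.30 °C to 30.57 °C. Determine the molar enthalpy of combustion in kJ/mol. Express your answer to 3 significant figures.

ΔT = 30.57 − 25.30 = 5.27 °C
q_cal = C_cal × ΔT = 9.99 × 5.27 = 52.6473 kJ
n = 1.99 / 122.12 = 0.01630 mol
q_rxn = −q_cal = -52.6473 kJ
ΔH = -52.6473 / 0.01630 = -3230 kJ/mol

ΔH = -3230 kJ/mol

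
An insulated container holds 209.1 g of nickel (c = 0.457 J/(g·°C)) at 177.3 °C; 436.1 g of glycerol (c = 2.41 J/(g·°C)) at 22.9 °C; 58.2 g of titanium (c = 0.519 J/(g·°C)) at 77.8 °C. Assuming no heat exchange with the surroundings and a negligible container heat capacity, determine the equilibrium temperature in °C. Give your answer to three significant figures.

T_f = 36.8 °C

Σ mᵢcᵢ(T − Tᵢ) = 0  ⇒  T = Σ mᵢcᵢTᵢ / Σ mᵢcᵢ
Σ mᵢcᵢ = 209.1×0.457 + 436.1×2.41 + 58.2×0.519 = 1176.7655
Σ mᵢcᵢTᵢ = 95.5587×177.3 + 1051.001×22.9 + 30.2058×77.8 = 43360
T = 43360 / 1176.7655 = 36.847 °C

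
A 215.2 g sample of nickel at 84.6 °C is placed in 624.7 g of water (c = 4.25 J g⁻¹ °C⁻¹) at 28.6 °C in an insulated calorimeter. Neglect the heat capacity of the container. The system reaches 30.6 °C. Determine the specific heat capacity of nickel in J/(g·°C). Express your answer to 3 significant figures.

c = 0.457 J/(g·°C)

q_gained = (624.7 × 4.25) × (30.6 − 28.6) = 5310 J
q_lost = 215.2 × c × (84.6 − 30.6) = 11620.8 c
Set equal: c = 5310 / 11620.8 = 0.457 J/(g·°C)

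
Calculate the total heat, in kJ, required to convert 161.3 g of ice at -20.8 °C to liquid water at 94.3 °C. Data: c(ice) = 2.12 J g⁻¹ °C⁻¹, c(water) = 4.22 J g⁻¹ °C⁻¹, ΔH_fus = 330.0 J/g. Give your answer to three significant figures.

q1 (heat ice -20.8→0.0 °C): 161.3 × 2.12 × 20.8 = 7113 J
q2 (melt at 0 °C): 161.3 × 330.0 = 53229 J
q3 (heat water 0.0→94.3 °C): 161.3 × 4.22 × 94.3 = 64189 J
Total: 7113 + 53229 + 64189 = 124531 J = 125 kJ

q = 125 kJ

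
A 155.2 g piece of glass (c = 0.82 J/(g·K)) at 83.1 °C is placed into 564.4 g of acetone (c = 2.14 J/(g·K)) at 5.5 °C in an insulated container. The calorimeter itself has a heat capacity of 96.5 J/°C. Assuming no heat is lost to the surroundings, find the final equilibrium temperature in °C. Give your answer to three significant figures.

Heat lost by glass = heat gained by acetone + calorimeter.
(155.2)(0.82)(83.1 − T) = [(564.4)(2.14) + 96.5](T − 5.5)
127.264 (83.1 − T) = 1304.316 (T − 5.5)
10576 − 127.264 T = 1304.316 T − 7173.7
17749.7 = 1431.580 T
T = 12.40 °C

T_f = 12.4 °C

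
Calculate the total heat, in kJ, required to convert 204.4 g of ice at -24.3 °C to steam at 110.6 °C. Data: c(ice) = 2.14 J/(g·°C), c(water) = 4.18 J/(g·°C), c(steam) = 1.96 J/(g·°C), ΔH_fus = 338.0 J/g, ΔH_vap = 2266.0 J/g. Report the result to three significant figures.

q1 (heat ice -24.3→0.0 °C): 204.4 × 2.14 × 24.3 = 10629 J
q2 (melt at 0 °C): 204.4 × 338.0 = 69087 J
q3 (heat water 0.0→100.0 °C): 204.4 × 4.18 × 100.0 = 85439 J
q4 (vaporize at 100 °C): 204.4 × 2266.0 = 463170 J
q5 (heat steam 100.0→110.6 °C): 204.4 × 1.96 × 10.6 = 4247 J
Total: 10629 + 69087 + 85439 + 463170 + 4247 = 632572 J = 633 kJ

q = 633 kJ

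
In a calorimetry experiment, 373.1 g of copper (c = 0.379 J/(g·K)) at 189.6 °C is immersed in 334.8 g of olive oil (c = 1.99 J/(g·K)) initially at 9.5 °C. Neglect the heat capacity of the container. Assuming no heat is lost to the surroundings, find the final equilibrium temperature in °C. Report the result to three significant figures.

T_f = 41.0 °C

Heat lost by copper = heat gained by olive oil.
(373.1)(0.379)(189.6 − T) = (334.8)(1.99)(T − 9.5)
141.4049 (189.6 − T) = 666.252 (T − 9.5)
26810 − 141.4049 T = 666.252 T − 6329.4
33139.4 = 807.6569 T
T = 41.03 °C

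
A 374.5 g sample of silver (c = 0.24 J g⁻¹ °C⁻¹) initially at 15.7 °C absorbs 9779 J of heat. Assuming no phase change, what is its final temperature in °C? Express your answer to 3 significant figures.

T_f = 125 °C

ΔT = q / (m c) = 9779 / (374.5 × 0.24) = 108.8 °C
T_f = 15.7 + 108.8 = 124.5 °C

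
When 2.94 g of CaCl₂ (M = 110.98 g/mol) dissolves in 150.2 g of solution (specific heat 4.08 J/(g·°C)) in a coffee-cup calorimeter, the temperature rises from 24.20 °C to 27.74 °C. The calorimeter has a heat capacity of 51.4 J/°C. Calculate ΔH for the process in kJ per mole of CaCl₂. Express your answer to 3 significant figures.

|ΔT| = |27.74 − 24.20| = 3.54 °C
|q_surr| = (150.2 × 4.08 + 51.4) × 3.54 = 664.216 × 3.54 = 2351 J
n(CaCl₂) = 2.94 / 110.98 = 0.02649 mol
Temperature rose, so q_rxn = −|q_surr| = -2.351 kJ
ΔH = q_rxn / n = -88.75 kJ/mol

ΔH = -88.8 kJ/mol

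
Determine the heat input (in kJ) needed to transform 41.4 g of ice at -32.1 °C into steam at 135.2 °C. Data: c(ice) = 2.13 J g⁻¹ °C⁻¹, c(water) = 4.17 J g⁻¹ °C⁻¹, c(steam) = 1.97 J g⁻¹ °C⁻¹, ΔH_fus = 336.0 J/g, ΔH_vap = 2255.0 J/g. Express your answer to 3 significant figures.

q = 130 kJ

q1 (heat ice -32.1→0.0 °C): 41.4 × 2.13 × 32.1 = 2831 J
q2 (melt at 0 °C): 41.4 × 336.0 = 13910 J
q3 (heat water 0.0→100.0 °C): 41.4 × 4.17 × 100.0 = 17264 J
q4 (vaporize at 100 °C): 41.4 × 2255.0 = 93357 J
q5 (heat steam 100.0→135.2 °C): 41.4 × 1.97 × 35.2 = 2871 J
Total: 2831 + 13910 + 17264 + 93357 + 2871 = 130233 J = 130 kJ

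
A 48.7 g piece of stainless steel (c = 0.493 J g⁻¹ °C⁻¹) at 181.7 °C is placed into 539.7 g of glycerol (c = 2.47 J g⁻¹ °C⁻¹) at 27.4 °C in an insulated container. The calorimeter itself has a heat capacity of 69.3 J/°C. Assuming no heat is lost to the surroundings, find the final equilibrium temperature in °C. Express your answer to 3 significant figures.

T_f = 30.0 °C

Heat lost by stainless steel = heat gained by glycerol + calorimeter.
(48.7)(0.493)(181.7 − T) = [(539.7)(2.47) + 69.3](T − 27.4)
24.0091 (181.7 − T) = 1402.359 (T − 27.4)
4362.5 − 24.0091 T = 1402.359 T − 38425
42787.5 = 1426.3681 T
T = 30.00 °C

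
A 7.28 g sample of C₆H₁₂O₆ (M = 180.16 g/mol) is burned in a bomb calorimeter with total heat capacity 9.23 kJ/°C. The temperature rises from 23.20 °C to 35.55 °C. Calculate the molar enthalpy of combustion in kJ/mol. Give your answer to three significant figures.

ΔT = 35.55 − 23.20 = 12.35 °C
q_cal = C_cal × ΔT = 9.23 × 12.35 = 113.9905 kJ
n = 7.28 / 180.16 = 0.04041 mol
q_rxn = −q_cal = -113.9905 kJ
ΔH = -113.9905 / 0.04041 = -2821 kJ/mol

ΔH = -2820 kJ/mol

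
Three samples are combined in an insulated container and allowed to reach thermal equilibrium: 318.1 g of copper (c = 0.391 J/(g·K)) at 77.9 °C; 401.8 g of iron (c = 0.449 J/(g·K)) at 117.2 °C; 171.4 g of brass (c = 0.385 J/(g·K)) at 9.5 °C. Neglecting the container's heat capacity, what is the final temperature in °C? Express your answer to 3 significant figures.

T_f = 84.8 °C

Σ mᵢcᵢ(T − Tᵢ) = 0  ⇒  T = Σ mᵢcᵢTᵢ / Σ mᵢcᵢ
Σ mᵢcᵢ = 318.1×0.391 + 401.8×0.449 + 171.4×0.385 = 370.7743
Σ mᵢcᵢTᵢ = 124.3771×77.9 + 180.4082×117.2 + 65.989×9.5 = 31460
T = 31460 / 370.7743 = 84.849 °C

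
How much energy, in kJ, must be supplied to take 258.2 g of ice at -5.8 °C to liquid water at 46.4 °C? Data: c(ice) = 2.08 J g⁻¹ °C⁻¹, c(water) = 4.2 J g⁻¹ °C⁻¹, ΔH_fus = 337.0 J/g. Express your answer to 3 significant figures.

q1 (heat ice -5.8→0.0 °C): 258.2 × 2.08 × 5.8 = 3115 J
q2 (melt at 0 °C): 258.2 × 337.0 = 87013 J
q3 (heat water 0.0→46.4 °C): 258.2 × 4.2 × 46.4 = 50318 J
Total: 3115 + 87013 + 50318 = 140446 J = 140 kJ

q = 140 kJ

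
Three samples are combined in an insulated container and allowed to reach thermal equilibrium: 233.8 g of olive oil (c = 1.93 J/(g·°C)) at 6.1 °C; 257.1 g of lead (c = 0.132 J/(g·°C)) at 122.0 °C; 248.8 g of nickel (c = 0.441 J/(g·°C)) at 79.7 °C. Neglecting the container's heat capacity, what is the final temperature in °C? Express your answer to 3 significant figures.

Σ mᵢcᵢ(T − Tᵢ) = 0  ⇒  T = Σ mᵢcᵢTᵢ / Σ mᵢcᵢ
Σ mᵢcᵢ = 233.8×1.93 + 257.1×0.132 + 248.8×0.441 = 594.8920
Σ mᵢcᵢTᵢ = 451.234×6.1 + 33.9372×122.0 + 109.7208×79.7 = 15638
T = 15638 / 594.8920 = 26.29 °C

T_f = 26.3 °C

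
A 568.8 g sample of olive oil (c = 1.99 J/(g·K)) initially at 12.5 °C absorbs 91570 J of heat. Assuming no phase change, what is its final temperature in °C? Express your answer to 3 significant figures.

ΔT = q / (m c) = 91570 / (568.8 × 1.99) = 80.90 °C
T_f = 12.5 + 80.90 = 93.40 °C

T_f = 93.4 °C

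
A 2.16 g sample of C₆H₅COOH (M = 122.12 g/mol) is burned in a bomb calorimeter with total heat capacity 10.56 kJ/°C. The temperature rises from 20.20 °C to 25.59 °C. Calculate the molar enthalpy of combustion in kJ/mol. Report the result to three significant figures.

ΔH = -3220 kJ/mol

ΔT = 25.59 − 20.20 = 5.39 °C
q_cal = C_cal × ΔT = 10.56 × 5.39 = 56.9184 kJ
n = 2.16 / 122.12 = 0.01769 mol
q_rxn = −q_cal = -56.9184 kJ
ΔH = -56.9184 / 0.01769 = -3218 kJ/mol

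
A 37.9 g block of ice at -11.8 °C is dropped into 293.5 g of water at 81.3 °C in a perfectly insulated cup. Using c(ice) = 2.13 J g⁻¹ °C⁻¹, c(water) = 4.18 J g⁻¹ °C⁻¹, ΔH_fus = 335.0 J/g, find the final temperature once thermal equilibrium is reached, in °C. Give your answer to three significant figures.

T_f = 62.1 °C

Heat to bring ice to 0 °C and melt it: q₁ = 37.9×2.13×11.8 + 37.9×335.0 = 13649 J
Heat the water can supply cooling to 0 °C: 293.5×4.18×81.3 = 99741.3 J > q₁, so all ice melts.
Energy balance: 293.5×4.18×(81.3 − T) = 13649 + 37.9×4.18×(T − 0)
1226.83(81.3 − T) = 13649 + 158.422 T
99741.3 − 13649 = 1385.252 T
T = 86092.3 / 1385.252 = 62.149 °C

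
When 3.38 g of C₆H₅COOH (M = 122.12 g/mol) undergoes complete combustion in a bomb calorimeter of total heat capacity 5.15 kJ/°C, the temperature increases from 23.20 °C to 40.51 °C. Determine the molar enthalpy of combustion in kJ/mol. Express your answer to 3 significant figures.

ΔT = 40.51 − 23.20 = 17.31 °C
q_cal = C_cal × ΔT = 5.15 × 17.31 = 89.1465 kJ
n = 3.38 / 122.12 = 0.02768 mol
q_rxn = −q_cal = -89.1465 kJ
ΔH = -89.1465 / 0.02768 = -3221 kJ/mol

ΔH = -3220 kJ/mol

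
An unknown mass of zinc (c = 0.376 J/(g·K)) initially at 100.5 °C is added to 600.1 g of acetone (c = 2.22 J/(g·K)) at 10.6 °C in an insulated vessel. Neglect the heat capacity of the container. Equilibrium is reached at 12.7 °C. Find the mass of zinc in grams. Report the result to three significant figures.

q_gained = (600.1 × 2.22) × (12.7 − 10.6) = 2797.7 J
q_lost = m × 0.376 × (100.5 − 12.7) = 33.0128 m
m = 2797.7 / 33.0128 = 84.7 g

m = 84.7 g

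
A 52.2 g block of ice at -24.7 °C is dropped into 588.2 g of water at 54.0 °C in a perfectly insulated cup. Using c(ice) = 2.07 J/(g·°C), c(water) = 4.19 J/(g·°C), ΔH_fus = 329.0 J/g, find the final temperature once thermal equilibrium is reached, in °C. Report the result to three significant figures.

T_f = 42.2 °C

Heat to bring ice to 0 °C and melt it: q₁ = 52.2×2.07×24.7 + 52.2×329.0 = 19843 J
Heat the water can supply cooling to 0 °C: 588.2×4.19×54.0 = 133086 J > q₁, so all ice melts.
Energy balance: 588.2×4.19×(54.0 − T) = 19843 + 52.2×4.19×(T − 0)
2464.558(54.0 − T) = 19843 + 218.718 T
133086 − 19843 = 2683.276 T
T = 113243 / 2683.276 = 42.20 °C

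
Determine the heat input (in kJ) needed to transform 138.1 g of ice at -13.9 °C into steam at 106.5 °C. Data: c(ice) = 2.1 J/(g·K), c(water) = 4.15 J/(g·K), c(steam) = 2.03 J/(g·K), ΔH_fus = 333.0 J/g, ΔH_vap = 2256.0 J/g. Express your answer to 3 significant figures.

q1 (heat ice -13.9→0.0 °C): 138.1 × 2.1 × 13.9 = 4031 J
q2 (melt at 0 °C): 138.1 × 333.0 = 45987 J
q3 (heat water 0.0→100.0 °C): 138.1 × 4.15 × 100.0 = 57312 J
q4 (vaporize at 100 °C): 138.1 × 2256.0 = 311554 J
q5 (heat steam 100.0→106.5 °C): 138.1 × 2.03 × 6.5 = 1822 J
Total: 4031 + 45987 + 57312 + 311554 + 1822 = 420706 J = 421 kJ

q = 421 kJ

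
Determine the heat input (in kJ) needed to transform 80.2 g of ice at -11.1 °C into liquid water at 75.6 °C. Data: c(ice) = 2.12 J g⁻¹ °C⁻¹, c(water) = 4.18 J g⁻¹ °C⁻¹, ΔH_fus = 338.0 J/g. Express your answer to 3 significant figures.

q1 (heat ice -11.1→0.0 °C): 80.2 × 2.12 × 11.1 = 1887 J
q2 (melt at 0 °C): 80.2 × 338.0 = 27108 J
q3 (heat water 0.0→75.6 °C): 80.2 × 4.18 × 75.6 = 25344 J
Total: 1887 + 27108 + 25344 = 54339 J = 54.3 kJ

q = 54.3 kJ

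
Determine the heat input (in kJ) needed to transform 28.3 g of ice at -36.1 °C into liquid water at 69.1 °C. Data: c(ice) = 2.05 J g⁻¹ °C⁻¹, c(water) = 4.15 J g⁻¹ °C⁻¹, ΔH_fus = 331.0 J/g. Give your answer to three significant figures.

q = 19.6 kJ

q1 (heat ice -36.1→0.0 °C): 28.3 × 2.05 × 36.1 = 2094 J
q2 (melt at 0 °C): 28.3 × 331.0 = 9367 J
q3 (heat water 0.0→69.1 °C): 28.3 × 4.15 × 69.1 = 8115 J
Total: 2094 + 9367 + 8115 = 19576 J = 19.6 kJ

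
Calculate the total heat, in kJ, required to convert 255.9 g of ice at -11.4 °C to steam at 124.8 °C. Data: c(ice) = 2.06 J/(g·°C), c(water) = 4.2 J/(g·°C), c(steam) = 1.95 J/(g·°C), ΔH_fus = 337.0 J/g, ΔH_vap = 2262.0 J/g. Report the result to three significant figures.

q = 791 kJ

q1 (heat ice -11.4→0.0 °C): 255.9 × 2.06 × 11.4 = 6010 J
q2 (melt at 0 °C): 255.9 × 337.0 = 86238 J
q3 (heat water 0.0→100.0 °C): 255.9 × 4.2 × 100.0 = 107478 J
q4 (vaporize at 100 °C): 255.9 × 2262.0 = 578846 J
q5 (heat steam 100.0→124.8 °C): 255.9 × 1.95 × 24.8 = 12375 J
Total: 6010 + 86238 + 107478 + 578846 + 12375 = 790947 J = 791 kJ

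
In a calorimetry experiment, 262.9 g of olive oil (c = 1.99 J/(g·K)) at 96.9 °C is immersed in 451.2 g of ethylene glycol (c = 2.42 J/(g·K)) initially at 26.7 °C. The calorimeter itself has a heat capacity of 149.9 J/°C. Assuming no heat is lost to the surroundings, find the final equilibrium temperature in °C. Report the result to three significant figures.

Heat lost by olive oil = heat gained by ethylene glycol + calorimeter.
(262.9)(1.99)(96.9 − T) = [(451.2)(2.42) + 149.9](T − 26.7)
523.171 (96.9 − T) = 1241.804 (T − 26.7)
50695 − 523.171 T = 1241.804 T − 33156
83851 = 1764.975 T
T = 47.51 °C

T_f = 47.5 °C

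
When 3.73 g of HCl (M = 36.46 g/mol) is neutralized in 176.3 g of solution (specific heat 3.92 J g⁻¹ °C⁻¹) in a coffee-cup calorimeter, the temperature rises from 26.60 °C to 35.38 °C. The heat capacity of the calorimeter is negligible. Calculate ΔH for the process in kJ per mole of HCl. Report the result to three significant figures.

|ΔT| = |35.38 − 26.60| = 8.78 °C
|q_surr| = (176.3 × 3.92) × 8.78 = 691.096 × 8.78 = 6068 J
n(HCl) = 3.73 / 36.46 = 0.1023 mol
Temperature rose, so q_rxn = −|q_surr| = -6.068 kJ
ΔH = q_rxn / n = -59.32 kJ/mol

ΔH = -59.3 kJ/mol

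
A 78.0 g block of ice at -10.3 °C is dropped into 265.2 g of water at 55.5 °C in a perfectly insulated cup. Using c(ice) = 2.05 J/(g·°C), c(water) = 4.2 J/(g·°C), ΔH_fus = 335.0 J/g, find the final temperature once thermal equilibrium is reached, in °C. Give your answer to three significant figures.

Heat to bring ice to 0 °C and melt it: q₁ = 78.0×2.05×10.3 + 78.0×335.0 = 27777 J
Heat the water can supply cooling to 0 °C: 265.2×4.2×55.5 = 61818.1 J > q₁, so all ice melts.
Energy balance: 265.2×4.2×(55.5 − T) = 27777 + 78.0×4.2×(T − 0)
1113.84(55.5 − T) = 27777 + 327.6 T
61818.1 − 27777 = 1441.44 T
T = 34041.1 / 1441.44 = 23.62 °C

T_f = 23.6 °C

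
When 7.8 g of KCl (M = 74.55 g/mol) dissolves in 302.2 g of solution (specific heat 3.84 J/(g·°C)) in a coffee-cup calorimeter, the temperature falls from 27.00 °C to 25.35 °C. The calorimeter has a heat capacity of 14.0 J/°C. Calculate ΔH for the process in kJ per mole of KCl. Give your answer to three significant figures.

ΔH = 18.5 kJ/mol

|ΔT| = |25.35 − 27.00| = 1.65 °C
|q_surr| = (302.2 × 3.84 + 14.0) × 1.65 = 1174.448 × 1.65 = 1938 J
n(KCl) = 7.8 / 74.55 = 0.1046 mol
Temperature fell, so q_rxn = +|q_surr| = 1.938 kJ
ΔH = q_rxn / n = 18.53 kJ/mol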